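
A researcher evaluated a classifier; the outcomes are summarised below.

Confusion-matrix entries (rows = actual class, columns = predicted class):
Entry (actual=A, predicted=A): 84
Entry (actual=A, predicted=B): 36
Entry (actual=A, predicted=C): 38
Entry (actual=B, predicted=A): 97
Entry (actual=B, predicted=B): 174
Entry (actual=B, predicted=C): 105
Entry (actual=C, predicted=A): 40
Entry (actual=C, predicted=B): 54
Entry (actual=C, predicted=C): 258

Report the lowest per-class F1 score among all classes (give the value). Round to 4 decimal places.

0.4433

Per-class F1 score (2·TP/(2·TP+FP+FN)):
  A: TP=84, FP=97+40=137, FN=36+38=74 → 168/379 = 0.44327
  B: TP=174, FP=36+54=90, FN=97+105=202 → 348/640 = 0.54375
  C: TP=258, FP=38+105=143, FN=40+54=94 → 516/753 = 0.68526
Lowest is class 'A' with F1 score = 0.4433.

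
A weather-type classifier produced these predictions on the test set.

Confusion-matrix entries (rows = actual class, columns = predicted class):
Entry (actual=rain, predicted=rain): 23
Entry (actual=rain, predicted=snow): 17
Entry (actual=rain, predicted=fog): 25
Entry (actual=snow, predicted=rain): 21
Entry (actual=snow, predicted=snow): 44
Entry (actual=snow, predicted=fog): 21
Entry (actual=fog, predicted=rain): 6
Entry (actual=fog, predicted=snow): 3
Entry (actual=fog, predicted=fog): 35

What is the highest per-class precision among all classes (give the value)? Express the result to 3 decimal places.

Per-class precision (TP/(TP+FP)):
  rain: TP=23, FP=21+6=27 → 23/50 = 0.4600
  snow: TP=44, FP=17+3=20 → 44/64 = 0.6875
  fog: TP=35, FP=25+21=46 → 35/81 = 0.4321
Highest is class 'snow' with precision = 0.688.

0.688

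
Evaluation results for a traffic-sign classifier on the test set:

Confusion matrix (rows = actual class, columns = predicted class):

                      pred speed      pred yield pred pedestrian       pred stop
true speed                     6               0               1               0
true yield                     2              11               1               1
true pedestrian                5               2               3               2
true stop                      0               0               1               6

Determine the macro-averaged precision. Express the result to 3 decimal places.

0.619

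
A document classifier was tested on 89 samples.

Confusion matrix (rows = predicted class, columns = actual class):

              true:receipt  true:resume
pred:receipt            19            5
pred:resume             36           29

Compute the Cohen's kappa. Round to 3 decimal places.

0.169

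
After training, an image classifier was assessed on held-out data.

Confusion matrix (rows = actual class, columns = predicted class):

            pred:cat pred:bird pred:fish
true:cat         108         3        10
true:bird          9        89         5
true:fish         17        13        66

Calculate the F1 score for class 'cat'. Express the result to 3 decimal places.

Take TP from the diagonal, FP from the rest of the 'cat' prediction marginal, FN from the rest of the 'cat' actual marginal.
F1 score = 2·TP/(2·TP+FP+FN).
cat: TP=108, FP=9+17=26, FN=3+10=13 → 216/255 = 0.8471

0.847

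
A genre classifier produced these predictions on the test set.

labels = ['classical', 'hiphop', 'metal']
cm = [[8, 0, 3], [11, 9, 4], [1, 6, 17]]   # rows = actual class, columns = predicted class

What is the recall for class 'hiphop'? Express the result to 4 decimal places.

0.3750

Treat 'hiphop' as positive and all other classes as negative.
recall = TP/(TP+FN).
hiphop: TP=9, FN=11+4=15 → 9/24 = 0.37500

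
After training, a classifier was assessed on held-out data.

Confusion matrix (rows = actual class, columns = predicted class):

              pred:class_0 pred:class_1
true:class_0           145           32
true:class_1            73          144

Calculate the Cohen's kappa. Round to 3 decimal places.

Observed agreement pₒ = trace/N = 289/394 = 0.7335
Expected agreement pₑ = Σ (rowᵢ·colᵢ)/N² = (177·218 + 217·176)/394² = 0.4946
κ = (pₒ − pₑ)/(1 − pₑ) = (0.7335 − 0.4946)/(1 − 0.4946) = 0.473

0.473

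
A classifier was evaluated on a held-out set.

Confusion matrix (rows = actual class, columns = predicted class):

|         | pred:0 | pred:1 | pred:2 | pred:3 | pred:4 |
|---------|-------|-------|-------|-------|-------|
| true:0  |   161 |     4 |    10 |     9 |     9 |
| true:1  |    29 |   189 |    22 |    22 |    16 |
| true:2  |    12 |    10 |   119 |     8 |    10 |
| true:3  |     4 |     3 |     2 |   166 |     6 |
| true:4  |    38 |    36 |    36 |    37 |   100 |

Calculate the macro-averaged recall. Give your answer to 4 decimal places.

Per-class recall (TP/(TP+FN)):
  0: TP=161, FN=4+10+9+9=32 → 161/193 = 0.83420
  1: TP=189, FN=29+22+22+16=89 → 189/278 = 0.67986
  2: TP=119, FN=12+10+8+10=40 → 119/159 = 0.74843
  3: TP=166, FN=4+3+2+6=15 → 166/181 = 0.91713
  4: TP=100, FN=38+36+36+37=147 → 100/247 = 0.40486
Macro-recall = mean = (0.83420 + 0.67986 + 0.74843 + 0.91713 + 0.40486) / 5 = 0.7169

0.7169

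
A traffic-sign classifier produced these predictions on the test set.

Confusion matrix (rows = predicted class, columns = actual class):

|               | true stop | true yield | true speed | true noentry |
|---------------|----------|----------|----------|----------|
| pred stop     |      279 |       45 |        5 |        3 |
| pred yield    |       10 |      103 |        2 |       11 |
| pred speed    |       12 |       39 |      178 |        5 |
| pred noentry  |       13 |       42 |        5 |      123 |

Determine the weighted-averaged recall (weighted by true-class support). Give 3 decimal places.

0.781

Per-class recall (TP/(TP+FN)):
  stop: TP=279, FN=10+12+13=35 → 279/314 = 0.8885
  yield: TP=103, FN=45+39+42=126 → 103/229 = 0.4498
  speed: TP=178, FN=5+2+5=12 → 178/190 = 0.9368
  noentry: TP=123, FN=3+11+5=19 → 123/142 = 0.8662
Weighted-recall = Σ (supportᵢ/N)·recallᵢ with N=875: (314/875)·0.8885 + (229/875)·0.4498 + (190/875)·0.9368 + (142/875)·0.8662 = 0.781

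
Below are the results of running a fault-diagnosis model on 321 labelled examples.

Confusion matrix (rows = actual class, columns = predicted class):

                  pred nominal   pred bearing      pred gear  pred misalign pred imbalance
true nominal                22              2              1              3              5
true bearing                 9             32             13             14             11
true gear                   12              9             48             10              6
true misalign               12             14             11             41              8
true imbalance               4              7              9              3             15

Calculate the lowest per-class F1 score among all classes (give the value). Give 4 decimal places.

0.3614

Per-class F1 score (2·TP/(2·TP+FP+FN)):
  nominal: TP=22, FP=9+12+12+4=37, FN=2+1+3+5=11 → 44/92 = 0.47826
  bearing: TP=32, FP=2+9+14+7=32, FN=9+13+14+11=47 → 64/143 = 0.44755
  gear: TP=48, FP=1+13+11+9=34, FN=12+9+10+6=37 → 96/167 = 0.57485
  misalign: TP=41, FP=3+14+10+3=30, FN=12+14+11+8=45 → 82/157 = 0.52229
  imbalance: TP=15, FP=5+11+6+8=30, FN=4+7+9+3=23 → 30/83 = 0.36145
Lowest is class 'imbalance' with F1 score = 0.3614.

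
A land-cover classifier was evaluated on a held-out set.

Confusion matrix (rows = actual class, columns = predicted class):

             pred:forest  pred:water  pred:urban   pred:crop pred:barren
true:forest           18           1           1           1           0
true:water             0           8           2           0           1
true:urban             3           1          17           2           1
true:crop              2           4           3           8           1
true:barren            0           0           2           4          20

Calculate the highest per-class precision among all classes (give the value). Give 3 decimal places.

0.870

Per-class precision (TP/(TP+FP)):
  forest: TP=18, FP=0+3+2+0=5 → 18/23 = 0.7826
  water: TP=8, FP=1+1+4+0=6 → 8/14 = 0.5714
  urban: TP=17, FP=1+2+3+2=8 → 17/25 = 0.6800
  crop: TP=8, FP=1+0+2+4=7 → 8/15 = 0.5333
  barren: TP=20, FP=0+1+1+1=3 → 20/23 = 0.8696
Highest is class 'barren' with precision = 0.870.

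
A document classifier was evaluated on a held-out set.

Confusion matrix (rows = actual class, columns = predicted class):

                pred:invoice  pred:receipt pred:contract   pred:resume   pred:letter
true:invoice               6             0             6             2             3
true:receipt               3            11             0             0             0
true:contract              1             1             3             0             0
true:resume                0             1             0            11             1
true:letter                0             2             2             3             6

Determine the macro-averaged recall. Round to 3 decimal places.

0.609

Per-class recall (TP/(TP+FN)):
  invoice: TP=6, FN=0+6+2+3=11 → 6/17 = 0.3529
  receipt: TP=11, FN=3+0+0+0=3 → 11/14 = 0.7857
  contract: TP=3, FN=1+1+0+0=2 → 3/5 = 0.6000
  resume: TP=11, FN=0+1+0+1=2 → 11/13 = 0.8462
  letter: TP=6, FN=0+2+2+3=7 → 6/13 = 0.4615
Macro-recall = mean = (0.3529 + 0.7857 + 0.6000 + 0.8462 + 0.4615) / 5 = 0.609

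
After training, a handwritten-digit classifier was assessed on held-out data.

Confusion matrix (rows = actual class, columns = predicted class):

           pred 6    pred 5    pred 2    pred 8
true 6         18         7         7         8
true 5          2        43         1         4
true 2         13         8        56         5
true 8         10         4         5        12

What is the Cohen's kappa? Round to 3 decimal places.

Observed agreement pₒ = trace/N = 129/203 = 0.6355
Expected agreement pₑ = Σ (rowᵢ·colᵢ)/N² = (40·43 + 50·62 + 82·69 + 31·29)/203² = 0.2761
κ = (pₒ − pₑ)/(1 − pₑ) = (0.6355 − 0.2761)/(1 − 0.2761) = 0.496

0.496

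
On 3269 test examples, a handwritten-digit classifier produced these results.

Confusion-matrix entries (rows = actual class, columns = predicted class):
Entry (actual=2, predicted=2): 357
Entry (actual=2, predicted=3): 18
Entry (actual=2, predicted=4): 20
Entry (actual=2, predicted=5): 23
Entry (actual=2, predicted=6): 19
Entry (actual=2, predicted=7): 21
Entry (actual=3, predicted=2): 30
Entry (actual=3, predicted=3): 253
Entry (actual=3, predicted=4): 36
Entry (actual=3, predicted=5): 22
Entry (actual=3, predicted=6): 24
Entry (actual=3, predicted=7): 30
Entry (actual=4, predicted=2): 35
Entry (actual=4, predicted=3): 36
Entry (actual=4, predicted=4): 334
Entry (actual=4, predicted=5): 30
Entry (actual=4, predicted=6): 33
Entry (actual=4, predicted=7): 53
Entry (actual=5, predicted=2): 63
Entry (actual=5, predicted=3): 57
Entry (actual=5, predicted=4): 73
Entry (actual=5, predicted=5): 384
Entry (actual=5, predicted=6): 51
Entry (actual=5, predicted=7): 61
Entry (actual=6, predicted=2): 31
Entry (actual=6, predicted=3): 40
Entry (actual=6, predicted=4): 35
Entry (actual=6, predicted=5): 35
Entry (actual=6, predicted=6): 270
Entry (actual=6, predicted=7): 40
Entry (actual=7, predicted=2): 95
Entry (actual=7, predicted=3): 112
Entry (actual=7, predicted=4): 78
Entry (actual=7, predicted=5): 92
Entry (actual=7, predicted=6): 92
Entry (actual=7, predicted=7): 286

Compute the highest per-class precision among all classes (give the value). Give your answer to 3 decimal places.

0.655

Per-class precision (TP/(TP+FP)):
  2: TP=357, FP=30+35+63+31+95=254 → 357/611 = 0.5843
  3: TP=253, FP=18+36+57+40+112=263 → 253/516 = 0.4903
  4: TP=334, FP=20+36+73+35+78=242 → 334/576 = 0.5799
  5: TP=384, FP=23+22+30+35+92=202 → 384/586 = 0.6553
  6: TP=270, FP=19+24+33+51+92=219 → 270/489 = 0.5521
  7: TP=286, FP=21+30+53+61+40=205 → 286/491 = 0.5825
Highest is class '5' with precision = 0.655.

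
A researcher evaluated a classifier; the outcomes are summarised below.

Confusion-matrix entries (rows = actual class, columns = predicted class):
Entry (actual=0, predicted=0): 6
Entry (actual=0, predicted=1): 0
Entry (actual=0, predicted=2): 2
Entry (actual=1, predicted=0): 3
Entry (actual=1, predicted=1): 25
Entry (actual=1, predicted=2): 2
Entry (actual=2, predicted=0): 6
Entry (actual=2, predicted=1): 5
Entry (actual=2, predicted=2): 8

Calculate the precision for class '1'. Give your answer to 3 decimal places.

0.833

precision = TP/(TP+FP).
1: TP=25, FP=0+5=5 → 25/30 = 0.8333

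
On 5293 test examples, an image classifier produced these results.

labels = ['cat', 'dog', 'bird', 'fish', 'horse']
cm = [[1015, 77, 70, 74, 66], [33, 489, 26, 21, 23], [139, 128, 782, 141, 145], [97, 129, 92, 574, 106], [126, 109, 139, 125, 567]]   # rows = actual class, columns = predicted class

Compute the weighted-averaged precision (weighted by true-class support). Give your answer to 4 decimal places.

Per-class precision (TP/(TP+FP)):
  cat: TP=1015, FP=33+139+97+126=395 → 1015/1410 = 0.71986
  dog: TP=489, FP=77+128+129+109=443 → 489/932 = 0.52468
  bird: TP=782, FP=70+26+92+139=327 → 782/1109 = 0.70514
  fish: TP=574, FP=74+21+141+125=361 → 574/935 = 0.61390
  horse: TP=567, FP=66+23+145+106=340 → 567/907 = 0.62514
Weighted-precision = Σ (supportᵢ/N)·precisionᵢ with N=5293: (1302/5293)·0.71986 + (592/5293)·0.52468 + (1335/5293)·0.70514 + (998/5293)·0.61390 + (1066/5293)·0.62514 = 0.6553

0.6553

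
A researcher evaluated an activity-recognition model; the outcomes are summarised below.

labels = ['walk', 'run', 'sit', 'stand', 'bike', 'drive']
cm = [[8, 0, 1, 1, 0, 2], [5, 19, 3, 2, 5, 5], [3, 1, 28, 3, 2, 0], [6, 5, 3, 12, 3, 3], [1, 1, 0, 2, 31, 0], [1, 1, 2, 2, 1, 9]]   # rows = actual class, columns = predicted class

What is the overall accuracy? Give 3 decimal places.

0.626

Accuracy = trace / total = (8+19+28+12+31+9=107) / 171 = 107/171 = 0.626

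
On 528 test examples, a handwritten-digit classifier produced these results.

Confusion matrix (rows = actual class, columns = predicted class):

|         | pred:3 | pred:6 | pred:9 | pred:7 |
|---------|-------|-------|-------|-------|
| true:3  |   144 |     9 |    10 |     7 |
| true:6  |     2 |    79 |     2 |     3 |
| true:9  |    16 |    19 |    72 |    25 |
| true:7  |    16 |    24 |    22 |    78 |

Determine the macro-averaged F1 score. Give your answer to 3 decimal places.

Per-class F1 score (2·TP/(2·TP+FP+FN)):
  3: TP=144, FP=2+16+16=34, FN=9+10+7=26 → 288/348 = 0.8276
  6: TP=79, FP=9+19+24=52, FN=2+2+3=7 → 158/217 = 0.7281
  9: TP=72, FP=10+2+22=34, FN=16+19+25=60 → 144/238 = 0.6050
  7: TP=78, FP=7+3+25=35, FN=16+24+22=62 → 156/253 = 0.6166
Macro-F1 score = mean = (0.8276 + 0.7281 + 0.6050 + 0.6166) / 4 = 0.694

0.694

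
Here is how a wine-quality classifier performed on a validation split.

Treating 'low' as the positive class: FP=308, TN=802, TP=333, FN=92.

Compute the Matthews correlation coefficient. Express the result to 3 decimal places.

MCC = (TP·TN − FP·FN) / √((TP+FP)(TP+FN)(TN+FP)(TN+FN))
Numerator = 333·802 − 308·92 = 238730
Denominator = √(641·425·1110·894) = √270338224500 = 519940.5971
MCC = 238730 / 519940.5971 = 0.459

0.459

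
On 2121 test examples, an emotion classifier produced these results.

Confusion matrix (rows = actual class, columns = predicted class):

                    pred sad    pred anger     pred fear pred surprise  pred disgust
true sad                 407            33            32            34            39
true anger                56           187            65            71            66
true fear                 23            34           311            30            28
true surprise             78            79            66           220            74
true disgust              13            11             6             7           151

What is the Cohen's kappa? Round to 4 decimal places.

Observed agreement pₒ = trace/N = 1276/2121 = 0.60160
Expected agreement pₑ = Σ (rowᵢ·colᵢ)/N² = (545·577 + 445·344 + 426·480 + 517·362 + 188·358)/2121² = 0.20595
κ = (pₒ − pₑ)/(1 − pₑ) = (0.60160 − 0.20595)/(1 − 0.20595) = 0.4983

0.4983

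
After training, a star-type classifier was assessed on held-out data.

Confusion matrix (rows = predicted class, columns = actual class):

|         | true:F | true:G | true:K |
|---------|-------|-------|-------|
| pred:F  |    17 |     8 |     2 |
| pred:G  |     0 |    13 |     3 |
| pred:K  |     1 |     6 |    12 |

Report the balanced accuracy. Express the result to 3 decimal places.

0.711

Balanced accuracy = mean of per-class recall.
  F: recall = 17/18 = 0.9444
  G: recall = 13/27 = 0.4815
  K: recall = 12/17 = 0.7059
Mean = (0.9444 + 0.4815 + 0.7059) / 3 = 0.711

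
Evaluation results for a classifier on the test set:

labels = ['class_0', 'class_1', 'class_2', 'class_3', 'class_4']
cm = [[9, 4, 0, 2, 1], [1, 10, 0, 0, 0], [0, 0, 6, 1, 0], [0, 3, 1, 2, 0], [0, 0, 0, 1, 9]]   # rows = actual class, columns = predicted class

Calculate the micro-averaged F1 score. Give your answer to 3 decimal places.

Micro-averaging pools counts across classes: ΣTP=36, ΣFP=14, ΣFN=14.
Micro-F1 score = 2·TP/(2·TP+FP+FN) on pooled counts = 0.720 (equals overall accuracy in single-label multiclass).

0.720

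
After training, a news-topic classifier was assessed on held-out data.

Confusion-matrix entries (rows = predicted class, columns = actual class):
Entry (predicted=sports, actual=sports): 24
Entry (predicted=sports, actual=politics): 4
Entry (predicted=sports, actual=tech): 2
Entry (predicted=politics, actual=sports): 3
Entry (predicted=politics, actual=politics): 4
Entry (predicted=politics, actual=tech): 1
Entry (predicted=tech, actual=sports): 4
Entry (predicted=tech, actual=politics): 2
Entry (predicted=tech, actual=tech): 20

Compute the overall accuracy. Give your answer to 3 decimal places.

0.750

Accuracy = trace / total = (24+4+20=48) / 64 = 48/64 = 0.750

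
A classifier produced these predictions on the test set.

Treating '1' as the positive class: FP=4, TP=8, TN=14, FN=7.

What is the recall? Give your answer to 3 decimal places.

0.533

Recall = TP/(TP+FN) = 8/(8+7) = 8/15 = 0.533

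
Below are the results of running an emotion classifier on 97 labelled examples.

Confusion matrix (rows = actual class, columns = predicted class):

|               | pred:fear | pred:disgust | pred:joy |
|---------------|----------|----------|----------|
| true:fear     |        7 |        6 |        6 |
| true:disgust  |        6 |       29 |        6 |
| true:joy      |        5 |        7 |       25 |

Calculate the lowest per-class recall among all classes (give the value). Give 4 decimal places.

0.3684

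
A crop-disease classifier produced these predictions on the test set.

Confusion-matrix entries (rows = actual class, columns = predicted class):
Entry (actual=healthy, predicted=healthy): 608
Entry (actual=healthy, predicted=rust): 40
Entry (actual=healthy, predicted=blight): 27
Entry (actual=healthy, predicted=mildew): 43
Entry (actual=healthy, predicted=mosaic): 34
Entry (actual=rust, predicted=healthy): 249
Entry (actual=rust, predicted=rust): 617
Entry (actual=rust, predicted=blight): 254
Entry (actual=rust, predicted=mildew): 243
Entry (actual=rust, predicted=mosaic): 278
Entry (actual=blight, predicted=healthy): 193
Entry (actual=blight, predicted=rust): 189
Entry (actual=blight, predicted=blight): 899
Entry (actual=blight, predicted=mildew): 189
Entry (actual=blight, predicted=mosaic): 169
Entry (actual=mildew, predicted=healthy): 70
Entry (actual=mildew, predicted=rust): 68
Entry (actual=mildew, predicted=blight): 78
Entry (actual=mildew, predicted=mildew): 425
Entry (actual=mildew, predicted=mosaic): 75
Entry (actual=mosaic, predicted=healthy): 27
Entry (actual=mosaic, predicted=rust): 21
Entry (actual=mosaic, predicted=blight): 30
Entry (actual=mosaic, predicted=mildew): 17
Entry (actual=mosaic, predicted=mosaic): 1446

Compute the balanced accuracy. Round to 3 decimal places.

0.653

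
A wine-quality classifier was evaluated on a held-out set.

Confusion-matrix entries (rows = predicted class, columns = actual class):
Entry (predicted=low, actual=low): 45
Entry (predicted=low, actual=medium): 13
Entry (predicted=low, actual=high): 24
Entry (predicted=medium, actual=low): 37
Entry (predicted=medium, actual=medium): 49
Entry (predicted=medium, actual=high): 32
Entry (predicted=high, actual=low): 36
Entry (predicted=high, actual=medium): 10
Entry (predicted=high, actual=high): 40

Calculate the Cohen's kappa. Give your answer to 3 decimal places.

Observed agreement pₒ = trace/N = 134/286 = 0.4685
Expected agreement pₑ = Σ (rowᵢ·colᵢ)/N² = (118·82 + 72·118 + 96·86)/286² = 0.3231
κ = (pₒ − pₑ)/(1 − pₑ) = (0.4685 − 0.3231)/(1 − 0.3231) = 0.215

0.215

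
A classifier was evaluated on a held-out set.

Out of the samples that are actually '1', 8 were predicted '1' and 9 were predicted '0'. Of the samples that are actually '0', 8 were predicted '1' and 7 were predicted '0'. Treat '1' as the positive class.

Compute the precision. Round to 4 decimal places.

0.5000

Precision = TP/(TP+FP) = 8/(8+8) = 8/16 = 0.5000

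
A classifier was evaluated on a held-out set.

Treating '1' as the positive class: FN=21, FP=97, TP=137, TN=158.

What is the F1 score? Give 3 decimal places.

Precision = TP/(TP+FP) = 137/234 = 0.5855
Recall = TP/(TP+FN) = 137/158 = 0.8671
F1 = 2·TP/(2·TP+FP+FN) = 274/392 = 0.699

0.699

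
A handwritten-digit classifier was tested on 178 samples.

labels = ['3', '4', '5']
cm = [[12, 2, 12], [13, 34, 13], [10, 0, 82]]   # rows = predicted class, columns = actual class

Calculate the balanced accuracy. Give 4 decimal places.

Balanced accuracy = mean of per-class recall.
  3: recall = 12/35 = 0.34286
  4: recall = 34/36 = 0.94444
  5: recall = 82/107 = 0.76636
Mean = (0.34286 + 0.94444 + 0.76636) / 3 = 0.6846

0.6846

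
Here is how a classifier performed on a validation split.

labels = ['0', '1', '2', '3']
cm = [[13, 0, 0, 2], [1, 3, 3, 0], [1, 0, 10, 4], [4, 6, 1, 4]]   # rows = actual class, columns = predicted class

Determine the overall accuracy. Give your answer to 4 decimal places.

Accuracy = trace / total = (13+3+10+4=30) / 52 = 30/52 = 0.5769

0.5769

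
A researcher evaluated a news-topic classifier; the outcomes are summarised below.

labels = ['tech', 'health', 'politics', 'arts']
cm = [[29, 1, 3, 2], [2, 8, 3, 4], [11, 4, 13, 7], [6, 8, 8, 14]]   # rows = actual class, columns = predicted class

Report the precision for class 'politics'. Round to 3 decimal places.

0.481

One-vs-rest for 'politics': TP = diagonal; FP = other classes predicted 'politics'; FN = 'politics' predicted as other.
precision = TP/(TP+FP).
politics: TP=13, FP=3+3+8=14 → 13/27 = 0.4815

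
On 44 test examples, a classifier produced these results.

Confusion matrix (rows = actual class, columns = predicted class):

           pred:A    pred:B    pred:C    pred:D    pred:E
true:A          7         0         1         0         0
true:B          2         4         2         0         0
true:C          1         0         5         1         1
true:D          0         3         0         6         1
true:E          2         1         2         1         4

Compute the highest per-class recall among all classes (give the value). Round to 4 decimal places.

Per-class recall (TP/(TP+FN)):
  A: TP=7, FN=0+1+0+0=1 → 7/8 = 0.87500
  B: TP=4, FN=2+2+0+0=4 → 4/8 = 0.50000
  C: TP=5, FN=1+0+1+1=3 → 5/8 = 0.62500
  D: TP=6, FN=0+3+0+1=4 → 6/10 = 0.60000
  E: TP=4, FN=2+1+2+1=6 → 4/10 = 0.40000
Highest is class 'A' with recall = 0.8750.

0.8750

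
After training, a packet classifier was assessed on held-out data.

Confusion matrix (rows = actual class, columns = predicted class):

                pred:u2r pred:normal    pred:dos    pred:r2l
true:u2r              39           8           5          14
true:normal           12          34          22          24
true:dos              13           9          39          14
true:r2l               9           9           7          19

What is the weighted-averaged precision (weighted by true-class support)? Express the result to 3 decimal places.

Per-class precision (TP/(TP+FP)):
  u2r: TP=39, FP=12+13+9=34 → 39/73 = 0.5342
  normal: TP=34, FP=8+9+9=26 → 34/60 = 0.5667
  dos: TP=39, FP=5+22+7=34 → 39/73 = 0.5342
  r2l: TP=19, FP=14+24+14=52 → 19/71 = 0.2676
Weighted-precision = Σ (supportᵢ/N)·precisionᵢ with N=277: (66/277)·0.5342 + (92/277)·0.5667 + (75/277)·0.5342 + (44/277)·0.2676 = 0.503

0.503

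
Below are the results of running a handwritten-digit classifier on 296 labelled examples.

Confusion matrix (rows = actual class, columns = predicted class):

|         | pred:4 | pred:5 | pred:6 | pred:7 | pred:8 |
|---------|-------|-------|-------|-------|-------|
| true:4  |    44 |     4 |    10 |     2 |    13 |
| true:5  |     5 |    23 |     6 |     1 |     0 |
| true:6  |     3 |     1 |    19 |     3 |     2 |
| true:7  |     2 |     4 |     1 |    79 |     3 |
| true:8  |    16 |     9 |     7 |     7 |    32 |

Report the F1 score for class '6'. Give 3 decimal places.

Take TP from the diagonal, FP from the rest of the '6' prediction marginal, FN from the rest of the '6' actual marginal.
F1 score = 2·TP/(2·TP+FP+FN).
6: TP=19, FP=10+6+1+7=24, FN=3+1+3+2=9 → 38/71 = 0.5352

0.535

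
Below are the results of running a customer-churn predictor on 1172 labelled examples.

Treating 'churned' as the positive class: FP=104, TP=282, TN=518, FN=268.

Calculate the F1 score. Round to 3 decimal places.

0.603

Precision = TP/(TP+FP) = 282/386 = 0.7306
Recall = TP/(TP+FN) = 282/550 = 0.5127
F1 = 2·TP/(2·TP+FP+FN) = 564/936 = 0.603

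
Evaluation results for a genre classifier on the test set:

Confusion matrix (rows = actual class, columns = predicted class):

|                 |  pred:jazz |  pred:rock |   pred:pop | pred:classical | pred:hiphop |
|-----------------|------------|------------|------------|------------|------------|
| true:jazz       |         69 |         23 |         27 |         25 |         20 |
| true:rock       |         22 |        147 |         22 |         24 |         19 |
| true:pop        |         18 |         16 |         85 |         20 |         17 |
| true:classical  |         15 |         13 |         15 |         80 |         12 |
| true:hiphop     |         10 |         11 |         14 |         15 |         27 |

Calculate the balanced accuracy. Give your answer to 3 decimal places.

Balanced accuracy = mean of per-class recall.
  jazz: recall = 69/164 = 0.4207
  rock: recall = 147/234 = 0.6282
  pop: recall = 85/156 = 0.5449
  classical: recall = 80/135 = 0.5926
  hiphop: recall = 27/77 = 0.3506
Mean = (0.4207 + 0.6282 + 0.5449 + 0.5926 + 0.3506) / 5 = 0.507

0.507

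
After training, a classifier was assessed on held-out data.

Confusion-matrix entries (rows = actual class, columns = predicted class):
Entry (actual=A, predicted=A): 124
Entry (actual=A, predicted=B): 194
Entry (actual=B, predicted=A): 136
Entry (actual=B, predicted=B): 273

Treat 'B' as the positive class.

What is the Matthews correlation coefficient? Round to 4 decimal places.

MCC = (TP·TN − FP·FN) / √((TP+FP)(TP+FN)(TN+FP)(TN+FN))
Numerator = 273·124 − 194·136 = 7468
Denominator = √(467·409·318·260) = √15792128040 = 125666.7340
MCC = 7468 / 125666.7340 = 0.0594

0.0594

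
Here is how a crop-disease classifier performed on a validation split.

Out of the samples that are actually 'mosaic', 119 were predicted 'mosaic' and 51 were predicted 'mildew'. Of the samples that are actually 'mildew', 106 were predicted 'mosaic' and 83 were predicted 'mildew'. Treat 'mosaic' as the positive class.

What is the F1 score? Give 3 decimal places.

0.603

Precision = TP/(TP+FP) = 119/225 = 0.5289
Recall = TP/(TP+FN) = 119/170 = 0.7000
F1 = 2·TP/(2·TP+FP+FN) = 238/395 = 0.603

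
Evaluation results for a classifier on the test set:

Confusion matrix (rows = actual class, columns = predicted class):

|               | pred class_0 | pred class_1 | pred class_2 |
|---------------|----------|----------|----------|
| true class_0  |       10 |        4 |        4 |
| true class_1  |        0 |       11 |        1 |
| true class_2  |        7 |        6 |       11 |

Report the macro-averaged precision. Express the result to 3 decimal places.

0.600

Per-class precision (TP/(TP+FP)):
  class_0: TP=10, FP=0+7=7 → 10/17 = 0.5882
  class_1: TP=11, FP=4+6=10 → 11/21 = 0.5238
  class_2: TP=11, FP=4+1=5 → 11/16 = 0.6875
Macro-precision = mean = (0.5882 + 0.5238 + 0.6875) / 3 = 0.600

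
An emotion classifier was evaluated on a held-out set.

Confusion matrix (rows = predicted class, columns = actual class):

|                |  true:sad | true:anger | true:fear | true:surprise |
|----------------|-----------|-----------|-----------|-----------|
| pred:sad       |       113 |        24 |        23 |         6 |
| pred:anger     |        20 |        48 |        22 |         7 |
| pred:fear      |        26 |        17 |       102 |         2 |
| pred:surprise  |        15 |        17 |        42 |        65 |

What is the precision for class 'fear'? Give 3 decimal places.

0.694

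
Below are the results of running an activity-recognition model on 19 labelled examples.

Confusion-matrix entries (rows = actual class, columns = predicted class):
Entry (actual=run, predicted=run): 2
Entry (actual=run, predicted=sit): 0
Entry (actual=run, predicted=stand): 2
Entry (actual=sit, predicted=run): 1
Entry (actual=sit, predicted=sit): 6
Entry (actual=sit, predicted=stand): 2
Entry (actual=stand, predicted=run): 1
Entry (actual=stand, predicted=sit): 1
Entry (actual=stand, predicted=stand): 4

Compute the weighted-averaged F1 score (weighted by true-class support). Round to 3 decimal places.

0.641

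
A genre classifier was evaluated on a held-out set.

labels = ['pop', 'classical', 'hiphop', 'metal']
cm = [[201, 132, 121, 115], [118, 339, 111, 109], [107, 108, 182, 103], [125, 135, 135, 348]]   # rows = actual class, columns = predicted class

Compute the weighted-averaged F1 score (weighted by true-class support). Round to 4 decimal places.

Per-class F1 score (2·TP/(2·TP+FP+FN)):
  pop: TP=201, FP=118+107+125=350, FN=132+121+115=368 → 402/1120 = 0.35893
  classical: TP=339, FP=132+108+135=375, FN=118+111+109=338 → 678/1391 = 0.48742
  hiphop: TP=182, FP=121+111+135=367, FN=107+108+103=318 → 364/1049 = 0.34700
  metal: TP=348, FP=115+109+103=327, FN=125+135+135=395 → 696/1418 = 0.49083
Weighted-F1 score = Σ (supportᵢ/N)·F1 scoreᵢ with N=2489: (569/2489)·0.35893 + (677/2489)·0.48742 + (500/2489)·0.34700 + (743/2489)·0.49083 = 0.4309

0.4309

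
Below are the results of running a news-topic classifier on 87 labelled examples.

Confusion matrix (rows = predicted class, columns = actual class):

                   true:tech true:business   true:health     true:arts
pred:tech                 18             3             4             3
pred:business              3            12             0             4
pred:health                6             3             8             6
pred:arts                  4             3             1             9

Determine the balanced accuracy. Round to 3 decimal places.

0.544

Balanced accuracy = mean of per-class recall.
  tech: recall = 18/31 = 0.5806
  business: recall = 12/21 = 0.5714
  health: recall = 8/13 = 0.6154
  arts: recall = 9/22 = 0.4091
Mean = (0.5806 + 0.5714 + 0.6154 + 0.4091) / 4 = 0.544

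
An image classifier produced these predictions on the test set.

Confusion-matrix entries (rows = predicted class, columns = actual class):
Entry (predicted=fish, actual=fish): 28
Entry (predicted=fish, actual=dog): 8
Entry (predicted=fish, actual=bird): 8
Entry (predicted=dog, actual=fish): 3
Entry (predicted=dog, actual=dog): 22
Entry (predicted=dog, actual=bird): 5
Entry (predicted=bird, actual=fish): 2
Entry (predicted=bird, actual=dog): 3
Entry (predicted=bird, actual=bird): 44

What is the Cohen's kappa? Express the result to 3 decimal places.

Observed agreement pₒ = trace/N = 94/123 = 0.7642
Expected agreement pₑ = Σ (rowᵢ·colᵢ)/N² = (33·44 + 33·30 + 57·49)/123² = 0.3460
κ = (pₒ − pₑ)/(1 − pₑ) = (0.7642 − 0.3460)/(1 − 0.3460) = 0.639

0.639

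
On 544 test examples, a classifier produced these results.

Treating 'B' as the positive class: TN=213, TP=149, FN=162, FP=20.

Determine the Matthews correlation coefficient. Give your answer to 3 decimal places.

0.421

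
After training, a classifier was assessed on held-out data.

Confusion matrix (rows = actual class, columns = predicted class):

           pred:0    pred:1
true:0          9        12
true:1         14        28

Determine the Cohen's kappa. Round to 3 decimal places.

0.093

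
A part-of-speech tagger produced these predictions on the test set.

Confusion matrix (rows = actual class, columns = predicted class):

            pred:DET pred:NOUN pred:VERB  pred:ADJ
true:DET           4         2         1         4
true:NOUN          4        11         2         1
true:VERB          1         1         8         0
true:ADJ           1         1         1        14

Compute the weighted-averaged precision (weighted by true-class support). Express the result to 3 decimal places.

0.657

Per-class precision (TP/(TP+FP)):
  DET: TP=4, FP=4+1+1=6 → 4/10 = 0.4000
  NOUN: TP=11, FP=2+1+1=4 → 11/15 = 0.7333
  VERB: TP=8, FP=1+2+1=4 → 8/12 = 0.6667
  ADJ: TP=14, FP=4+1+0=5 → 14/19 = 0.7368
Weighted-precision = Σ (supportᵢ/N)·precisionᵢ with N=56: (11/56)·0.4000 + (18/56)·0.7333 + (10/56)·0.6667 + (17/56)·0.7368 = 0.657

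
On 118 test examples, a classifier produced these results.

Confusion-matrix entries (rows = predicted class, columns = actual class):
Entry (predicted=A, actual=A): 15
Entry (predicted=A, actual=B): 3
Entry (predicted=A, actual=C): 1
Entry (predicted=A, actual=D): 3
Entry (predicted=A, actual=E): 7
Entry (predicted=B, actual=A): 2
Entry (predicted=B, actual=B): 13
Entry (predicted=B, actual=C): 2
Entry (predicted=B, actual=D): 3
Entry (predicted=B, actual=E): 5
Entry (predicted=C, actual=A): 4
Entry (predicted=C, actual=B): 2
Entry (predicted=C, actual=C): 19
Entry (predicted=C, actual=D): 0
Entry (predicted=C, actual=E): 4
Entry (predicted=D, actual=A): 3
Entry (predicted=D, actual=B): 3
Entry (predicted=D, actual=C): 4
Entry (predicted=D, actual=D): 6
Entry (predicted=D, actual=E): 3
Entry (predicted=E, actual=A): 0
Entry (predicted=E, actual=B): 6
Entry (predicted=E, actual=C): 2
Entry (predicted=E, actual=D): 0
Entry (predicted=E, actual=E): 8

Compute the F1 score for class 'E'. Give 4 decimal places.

F1 score = 2·TP/(2·TP+FP+FN).
E: TP=8, FP=0+6+2+0=8, FN=7+5+4+3=19 → 16/43 = 0.37209

0.3721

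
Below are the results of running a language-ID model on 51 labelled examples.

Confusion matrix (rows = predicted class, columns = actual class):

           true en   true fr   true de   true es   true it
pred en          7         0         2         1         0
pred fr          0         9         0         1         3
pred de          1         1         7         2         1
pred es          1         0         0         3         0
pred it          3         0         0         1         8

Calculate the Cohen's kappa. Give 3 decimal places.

Observed agreement pₒ = trace/N = 34/51 = 0.6667
Expected agreement pₑ = Σ (rowᵢ·colᵢ)/N² = (12·10 + 10·13 + 9·12 + 8·4 + 12·12)/51² = 0.2053
κ = (pₒ − pₑ)/(1 − pₑ) = (0.6667 − 0.2053)/(1 − 0.2053) = 0.581

0.581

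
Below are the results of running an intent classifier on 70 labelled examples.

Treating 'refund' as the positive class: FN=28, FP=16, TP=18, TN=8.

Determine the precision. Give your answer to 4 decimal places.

0.5294

Precision = TP/(TP+FP) = 18/(18+16) = 18/34 = 0.5294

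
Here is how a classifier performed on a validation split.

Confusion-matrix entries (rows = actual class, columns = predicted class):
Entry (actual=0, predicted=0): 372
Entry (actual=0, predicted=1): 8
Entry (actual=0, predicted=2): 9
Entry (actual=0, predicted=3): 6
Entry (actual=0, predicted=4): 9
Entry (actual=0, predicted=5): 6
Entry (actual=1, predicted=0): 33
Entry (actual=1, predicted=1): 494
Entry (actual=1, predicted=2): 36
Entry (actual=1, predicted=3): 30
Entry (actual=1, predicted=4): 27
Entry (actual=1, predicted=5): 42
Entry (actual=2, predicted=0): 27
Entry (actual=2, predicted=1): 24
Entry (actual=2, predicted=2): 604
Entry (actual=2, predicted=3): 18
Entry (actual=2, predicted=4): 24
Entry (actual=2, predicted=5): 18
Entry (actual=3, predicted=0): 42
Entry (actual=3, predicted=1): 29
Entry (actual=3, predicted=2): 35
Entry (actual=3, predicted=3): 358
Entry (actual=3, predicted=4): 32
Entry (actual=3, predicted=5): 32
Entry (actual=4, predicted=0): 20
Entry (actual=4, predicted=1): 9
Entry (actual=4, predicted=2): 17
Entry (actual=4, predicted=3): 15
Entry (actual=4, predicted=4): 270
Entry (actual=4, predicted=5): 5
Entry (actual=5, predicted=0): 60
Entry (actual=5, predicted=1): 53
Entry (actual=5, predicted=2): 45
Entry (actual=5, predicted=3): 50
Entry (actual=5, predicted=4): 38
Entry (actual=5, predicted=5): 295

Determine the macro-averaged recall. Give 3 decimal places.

Per-class recall (TP/(TP+FN)):
  0: TP=372, FN=8+9+6+9+6=38 → 372/410 = 0.9073
  1: TP=494, FN=33+36+30+27+42=168 → 494/662 = 0.7462
  2: TP=604, FN=27+24+18+24+18=111 → 604/715 = 0.8448
  3: TP=358, FN=42+29+35+32+32=170 → 358/528 = 0.6780
  4: TP=270, FN=20+9+17+15+5=66 → 270/336 = 0.8036
  5: TP=295, FN=60+53+45+50+38=246 → 295/541 = 0.5453
Macro-recall = mean = (0.9073 + 0.7462 + 0.8448 + 0.6780 + 0.8036 + 0.5453) / 6 = 0.754

0.754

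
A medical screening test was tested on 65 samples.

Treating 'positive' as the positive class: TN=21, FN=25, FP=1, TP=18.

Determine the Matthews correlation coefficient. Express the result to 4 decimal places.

MCC = (TP·TN − FP·FN) / √((TP+FP)(TP+FN)(TN+FP)(TN+FN))
Numerator = 18·21 − 1·25 = 353
Denominator = √(19·43·22·46) = √826804 = 909.2876
MCC = 353 / 909.2876 = 0.3882

0.3882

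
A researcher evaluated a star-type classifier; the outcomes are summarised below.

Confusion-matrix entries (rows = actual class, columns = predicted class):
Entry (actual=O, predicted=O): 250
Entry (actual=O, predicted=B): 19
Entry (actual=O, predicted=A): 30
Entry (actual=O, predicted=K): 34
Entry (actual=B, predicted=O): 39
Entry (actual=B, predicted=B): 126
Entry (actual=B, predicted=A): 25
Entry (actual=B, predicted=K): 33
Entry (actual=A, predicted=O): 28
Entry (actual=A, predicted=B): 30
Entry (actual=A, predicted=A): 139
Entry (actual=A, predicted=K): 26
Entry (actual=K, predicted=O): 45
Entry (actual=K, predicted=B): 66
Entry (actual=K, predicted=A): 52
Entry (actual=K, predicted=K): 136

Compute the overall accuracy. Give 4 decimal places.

Accuracy = trace / total = (250+126+139+136=651) / 1078 = 651/1078 = 0.6039

0.6039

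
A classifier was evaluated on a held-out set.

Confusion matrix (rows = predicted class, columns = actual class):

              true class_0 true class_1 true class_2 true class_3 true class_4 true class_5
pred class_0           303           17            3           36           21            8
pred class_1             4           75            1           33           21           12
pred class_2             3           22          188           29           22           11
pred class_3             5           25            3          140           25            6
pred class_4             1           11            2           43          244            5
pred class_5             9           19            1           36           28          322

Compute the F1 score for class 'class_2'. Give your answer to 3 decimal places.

0.795

Treat 'class_2' as positive and all other classes as negative.
F1 score = 2·TP/(2·TP+FP+FN).
class_2: TP=188, FP=3+22+29+22+11=87, FN=3+1+3+2+1=10 → 376/473 = 0.7949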